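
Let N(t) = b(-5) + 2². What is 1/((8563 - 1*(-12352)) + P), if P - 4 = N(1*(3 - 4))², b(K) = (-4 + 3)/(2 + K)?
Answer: 9/188440 ≈ 4.7761e-5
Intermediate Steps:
b(K) = -1/(2 + K)
N(t) = 13/3 (N(t) = -1/(2 - 5) + 2² = -1/(-3) + 4 = -1*(-⅓) + 4 = ⅓ + 4 = 13/3)
P = 205/9 (P = 4 + (13/3)² = 4 + 169/9 = 205/9 ≈ 22.778)
1/((8563 - 1*(-12352)) + P) = 1/((8563 - 1*(-12352)) + 205/9) = 1/((8563 + 12352) + 205/9) = 1/(20915 + 205/9) = 1/(188440/9) = 9/188440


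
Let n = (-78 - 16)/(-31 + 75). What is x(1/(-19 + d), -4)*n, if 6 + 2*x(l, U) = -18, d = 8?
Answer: 282/11 ≈ 25.636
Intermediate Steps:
n = -47/22 (n = -94/44 = -94*1/44 = -47/22 ≈ -2.1364)
x(l, U) = -12 (x(l, U) = -3 + (½)*(-18) = -3 - 9 = -12)
x(1/(-19 + d), -4)*n = -12*(-47/22) = 282/11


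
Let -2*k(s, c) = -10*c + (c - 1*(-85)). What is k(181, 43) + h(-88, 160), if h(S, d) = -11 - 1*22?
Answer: 118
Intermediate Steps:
h(S, d) = -33 (h(S, d) = -11 - 22 = -33)
k(s, c) = -85/2 + 9*c/2 (k(s, c) = -(-10*c + (c - 1*(-85)))/2 = -(-10*c + (c + 85))/2 = -(-10*c + (85 + c))/2 = -(85 - 9*c)/2 = -85/2 + 9*c/2)
k(181, 43) + h(-88, 160) = (-85/2 + (9/2)*43) - 33 = (-85/2 + 387/2) - 33 = 151 - 33 = 118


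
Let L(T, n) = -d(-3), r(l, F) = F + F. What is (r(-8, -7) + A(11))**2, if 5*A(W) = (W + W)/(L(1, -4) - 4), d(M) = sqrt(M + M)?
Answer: 2*(-15451*I + 10570*sqrt(6))/(25*(-5*I + 4*sqrt(6))) ≈ 218.8 - 14.501*I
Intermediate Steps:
d(M) = sqrt(2)*sqrt(M) (d(M) = sqrt(2*M) = sqrt(2)*sqrt(M))
r(l, F) = 2*F
L(T, n) = -I*sqrt(6) (L(T, n) = -sqrt(2)*sqrt(-3) = -sqrt(2)*I*sqrt(3) = -I*sqrt(6))
A(W) = 2*W/(5*(-4 - I*sqrt(6))) (A(W) = ((W + W)/(-I*sqrt(6) - 4))/5 = ((2*W)/(-4 - I*sqrt(6)))/5 = (2*W/(-4 - I*sqrt(6)))/5 = 2*W/(5*(-4 - I*sqrt(6))))
(r(-8, -7) + A(11))**2 = (2*(-7) + (-4/55*11 + (1/55)*I*11*sqrt(6)))**2 = (-14 + (-4/5 + I*sqrt(6)/5))**2 = (-74/5 + I*sqrt(6)/5)**2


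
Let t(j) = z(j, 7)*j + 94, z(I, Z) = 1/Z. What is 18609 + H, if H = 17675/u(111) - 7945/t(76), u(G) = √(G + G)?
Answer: 13603391/734 + 17675*√222/222 ≈ 19720.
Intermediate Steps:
u(G) = √2*√G (u(G) = √(2*G) = √2*√G)
t(j) = 94 + j/7 (t(j) = j/7 + 94 = 94 + j/7)
H = -55615/734 + 17675*√222/222 (H = 17675/((√2*√111)) - 7945/(94 + (⅐)*76) = 17675/(√222) - 7945/(94 + 76/7) = 17675*(√222/222) - 7945/734/7 = 17675*√222/222 - 7945*7/734 = 17675*√222/222 - 55615/734 = -55615/734 + 17675*√222/222 ≈ 1110.5)
18609 + H = 18609 + (-55615/734 + 17675*√222/222) = 13603391/734 + 17675*√222/222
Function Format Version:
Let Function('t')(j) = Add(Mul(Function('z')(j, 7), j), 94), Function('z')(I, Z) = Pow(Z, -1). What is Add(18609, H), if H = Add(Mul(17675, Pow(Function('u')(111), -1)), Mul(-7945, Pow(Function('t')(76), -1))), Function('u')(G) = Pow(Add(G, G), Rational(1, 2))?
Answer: Add(Rational(13603391, 734), Mul(Rational(17675, 222), Pow(222, Rational(1, 2)))) ≈ 19720.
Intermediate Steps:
Function('u')(G) = Mul(Pow(2, Rational(1, 2)), Pow(G, Rational(1, 2))) (Function('u')(G) = Pow(Mul(2, G), Rational(1, 2)) = Mul(Pow(2, Rational(1, 2)), Pow(G, Rational(1, 2))))
Function('t')(j) = Add(94, Mul(Rational(1, 7), j)) (Function('t')(j) = Add(Mul(Pow(7, -1), j), 94) = Add(Mul(Rational(1, 7), j), 94) = Add(94, Mul(Rational(1, 7), j)))
H = Add(Rational(-55615, 734), Mul(Rational(17675, 222), Pow(222, Rational(1, 2)))) (H = Add(Mul(17675, Pow(Mul(Pow(2, Rational(1, 2)), Pow(111, Rational(1, 2))), -1)), Mul(-7945, Pow(Add(94, Mul(Rational(1, 7), 76)), -1))) = Add(Mul(17675, Pow(Pow(222, Rational(1, 2)), -1)), Mul(-7945, Pow(Add(94, Rational(76, 7)), -1))) = Add(Mul(17675, Mul(Rational(1, 222), Pow(222, Rational(1, 2)))), Mul(-7945, Pow(Rational(734, 7), -1))) = Add(Mul(Rational(17675, 222), Pow(222, Rational(1, 2))), Mul(-7945, Rational(7, 734))) = Add(Mul(Rational(17675, 222), Pow(222, Rational(1, 2))), Rational(-55615, 734)) = Add(Rational(-55615, 734), Mul(Rational(17675, 222), Pow(222, Rational(1, 2)))) ≈ 1110.5)
Add(18609, H) = Add(18609, Add(Rational(-55615, 734), Mul(Rational(17675, 222), Pow(222, Rational(1, 2))))) = Add(Rational(13603391, 734), Mul(Rational(17675, 222), Pow(222, Rational(1, 2))))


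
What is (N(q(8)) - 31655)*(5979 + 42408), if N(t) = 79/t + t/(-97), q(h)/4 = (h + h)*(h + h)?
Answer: -152190119151411/99328 ≈ -1.5322e+9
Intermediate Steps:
q(h) = 16*h² (q(h) = 4*((h + h)*(h + h)) = 4*((2*h)*(2*h)) = 4*(4*h²) = 16*h²)
N(t) = 79/t - t/97 (N(t) = 79/t + t*(-1/97) = 79/t - t/97)
(N(q(8)) - 31655)*(5979 + 42408) = ((79/((16*8²)) - 16*8²/97) - 31655)*(5979 + 42408) = ((79/((16*64)) - 16*64/97) - 31655)*48387 = ((79/1024 - 1/97*1024) - 31655)*48387 = ((79*(1/1024) - 1024/97) - 31655)*48387 = ((79/1024 - 1024/97) - 31655)*48387 = (-1040913/99328 - 31655)*48387 = -3145268753/99328*48387 = -152190119151411/99328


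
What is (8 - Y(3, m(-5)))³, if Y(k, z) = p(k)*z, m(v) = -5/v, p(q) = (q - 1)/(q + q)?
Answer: 12167/27 ≈ 450.63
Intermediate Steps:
p(q) = (-1 + q)/(2*q) (p(q) = (-1 + q)/((2*q)) = (-1 + q)*(1/(2*q)) = (-1 + q)/(2*q))
Y(k, z) = z*(-1 + k)/(2*k) (Y(k, z) = ((-1 + k)/(2*k))*z = z*(-1 + k)/(2*k))
(8 - Y(3, m(-5)))³ = (8 - (-5/(-5))*(-1 + 3)/(2*3))³ = (8 - (-5*(-⅕))*2/(2*3))³ = (8 - 2/(2*3))³ = (8 - 1*⅓)³ = (8 - ⅓)³ = (23/3)³ = 12167/27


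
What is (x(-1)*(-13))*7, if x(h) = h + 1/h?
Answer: 182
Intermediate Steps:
(x(-1)*(-13))*7 = ((-1 + 1/(-1))*(-13))*7 = ((-1 - 1)*(-13))*7 = -2*(-13)*7 = 26*7 = 182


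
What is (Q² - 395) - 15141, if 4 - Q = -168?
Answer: 14048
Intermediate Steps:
Q = 172 (Q = 4 - 1*(-168) = 4 + 168 = 172)
(Q² - 395) - 15141 = (172² - 395) - 15141 = (29584 - 395) - 15141 = 29189 - 15141 = 14048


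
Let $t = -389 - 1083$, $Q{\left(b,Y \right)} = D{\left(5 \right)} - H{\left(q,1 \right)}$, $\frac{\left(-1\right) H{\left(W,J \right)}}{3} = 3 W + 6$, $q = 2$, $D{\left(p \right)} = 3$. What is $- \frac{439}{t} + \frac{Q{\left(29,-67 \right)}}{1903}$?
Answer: $\frac{892825}{2801216} \approx 0.31873$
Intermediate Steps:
$H{\left(W,J \right)} = -18 - 9 W$ ($H{\left(W,J \right)} = - 3 \left(3 W + 6\right) = - 3 \left(6 + 3 W\right) = -18 - 9 W$)
$Q{\left(b,Y \right)} = 39$ ($Q{\left(b,Y \right)} = 3 - \left(-18 - 18\right) = 3 - -36 = 3 + 36 = 39$)
$t = -1472$
$- \frac{439}{t} + \frac{Q{\left(29,-67 \right)}}{1903} = - \frac{439}{-1472} + \frac{39}{1903} = \left(-439\right) \left(- \frac{1}{1472}\right) + 39 \cdot \frac{1}{1903} = \frac{439}{1472} + \frac{39}{1903} = \frac{892825}{2801216}$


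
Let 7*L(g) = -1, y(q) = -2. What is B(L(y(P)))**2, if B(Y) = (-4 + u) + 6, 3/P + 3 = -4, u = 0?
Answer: 4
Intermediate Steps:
P = -3/7 (P = 3/(-3 - 4) = 3/(-7) = 3*(-1/7) = -3/7 ≈ -0.42857)
L(g) = -1/7 (L(g) = (1/7)*(-1) = -1/7)
B(Y) = 2 (B(Y) = (-4 + 0) + 6 = -4 + 6 = 2)
B(L(y(P)))**2 = 2**2 = 4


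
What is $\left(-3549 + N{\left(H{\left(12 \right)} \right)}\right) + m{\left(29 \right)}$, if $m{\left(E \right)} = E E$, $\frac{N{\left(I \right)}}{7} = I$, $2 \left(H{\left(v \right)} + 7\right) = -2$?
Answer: $-2764$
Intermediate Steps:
$H{\left(v \right)} = -8$ ($H{\left(v \right)} = -7 + \frac{1}{2} \left(-2\right) = -7 - 1 = -8$)
$N{\left(I \right)} = 7 I$
$m{\left(E \right)} = E^{2}$
$\left(-3549 + N{\left(H{\left(12 \right)} \right)}\right) + m{\left(29 \right)} = \left(-3549 + 7 \left(-8\right)\right) + 29^{2} = \left(-3549 - 56\right) + 841 = -3605 + 841 = -2764$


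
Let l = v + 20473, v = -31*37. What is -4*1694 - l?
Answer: -26102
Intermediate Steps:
v = -1147
l = 19326 (l = -1147 + 20473 = 19326)
-4*1694 - l = -4*1694 - 1*19326 = -6776 - 19326 = -26102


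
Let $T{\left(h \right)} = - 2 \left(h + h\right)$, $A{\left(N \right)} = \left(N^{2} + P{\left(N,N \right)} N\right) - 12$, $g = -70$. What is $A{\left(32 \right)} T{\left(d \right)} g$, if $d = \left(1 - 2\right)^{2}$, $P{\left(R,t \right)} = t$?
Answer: $570080$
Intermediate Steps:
$A{\left(N \right)} = -12 + 2 N^{2}$ ($A{\left(N \right)} = \left(N^{2} + N N\right) - 12 = \left(N^{2} + N^{2}\right) - 12 = 2 N^{2} - 12 = -12 + 2 N^{2}$)
$d = 1$ ($d = \left(-1\right)^{2} = 1$)
$T{\left(h \right)} = - 4 h$ ($T{\left(h \right)} = - 2 \cdot 2 h = - 4 h$)
$A{\left(32 \right)} T{\left(d \right)} g = \left(-12 + 2 \cdot 32^{2}\right) \left(-4\right) 1 \left(-70\right) = \left(-12 + 2 \cdot 1024\right) \left(\left(-4\right) \left(-70\right)\right) = \left(-12 + 2048\right) 280 = 2036 \cdot 280 = 570080$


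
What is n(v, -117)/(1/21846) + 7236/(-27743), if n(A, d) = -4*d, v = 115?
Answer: 283642427268/27743 ≈ 1.0224e+7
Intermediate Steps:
n(v, -117)/(1/21846) + 7236/(-27743) = (-4*(-117))/(1/21846) + 7236/(-27743) = 468/(1/21846) + 7236*(-1/27743) = 468*21846 - 7236/27743 = 10223928 - 7236/27743 = 283642427268/27743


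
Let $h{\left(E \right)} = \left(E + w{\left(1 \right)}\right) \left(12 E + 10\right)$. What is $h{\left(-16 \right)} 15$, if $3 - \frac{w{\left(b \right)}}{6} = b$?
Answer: $10920$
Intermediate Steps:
$w{\left(b \right)} = 18 - 6 b$
$h{\left(E \right)} = \left(10 + 12 E\right) \left(12 + E\right)$ ($h{\left(E \right)} = \left(E + \left(18 - 6\right)\right) \left(12 E + 10\right) = \left(E + \left(18 - 6\right)\right) \left(10 + 12 E\right) = \left(E + 12\right) \left(10 + 12 E\right) = \left(12 + E\right) \left(10 + 12 E\right) = \left(10 + 12 E\right) \left(12 + E\right)$)
$h{\left(-16 \right)} 15 = \left(120 + 12 \left(-16\right)^{2} + 154 \left(-16\right)\right) 15 = \left(120 + 12 \cdot 256 - 2464\right) 15 = \left(120 + 3072 - 2464\right) 15 = 728 \cdot 15 = 10920$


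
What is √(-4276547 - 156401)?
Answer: 2*I*√1108237 ≈ 2105.5*I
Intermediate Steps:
√(-4276547 - 156401) = √(-4432948) = 2*I*√1108237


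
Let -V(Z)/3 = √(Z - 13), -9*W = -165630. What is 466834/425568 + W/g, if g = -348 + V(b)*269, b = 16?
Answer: 596838456457/129985702704 - 14851490*√3/1832643 ≈ -9.4447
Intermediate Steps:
W = 55210/3 (W = -⅑*(-165630) = 55210/3 ≈ 18403.)
V(Z) = -3*√(-13 + Z) (V(Z) = -3*√(Z - 13) = -3*√(-13 + Z))
g = -348 - 807*√3 (g = -348 - 3*√(-13 + 16)*269 = -348 - 3*√3*269 = -348 - 807*√3 ≈ -1745.8)
466834/425568 + W/g = 466834/425568 + 55210/(3*(-348 - 807*√3)) = 466834*(1/425568) + 55210/(3*(-348 - 807*√3)) = 233417/212784 + 55210/(3*(-348 - 807*√3))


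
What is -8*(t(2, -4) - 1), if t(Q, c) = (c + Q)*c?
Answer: -56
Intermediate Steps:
t(Q, c) = c*(Q + c) (t(Q, c) = (Q + c)*c = c*(Q + c))
-8*(t(2, -4) - 1) = -8*(-4*(2 - 4) - 1) = -8*(-4*(-2) - 1) = -8*(8 - 1) = -8*7 = -56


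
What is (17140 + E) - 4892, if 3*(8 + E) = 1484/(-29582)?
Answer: 77589254/6339 ≈ 12240.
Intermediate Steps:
E = -50818/6339 (E = -8 + (1484/(-29582))/3 = -8 + (1484*(-1/29582))/3 = -8 + (⅓)*(-106/2113) = -8 - 106/6339 = -50818/6339 ≈ -8.0167)
(17140 + E) - 4892 = (17140 - 50818/6339) - 4892 = 108599642/6339 - 4892 = 77589254/6339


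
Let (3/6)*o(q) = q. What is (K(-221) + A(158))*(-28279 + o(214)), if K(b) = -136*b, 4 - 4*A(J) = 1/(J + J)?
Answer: -1058116500997/1264 ≈ -8.3712e+8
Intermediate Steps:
A(J) = 1 - 1/(8*J) (A(J) = 1 - 1/(4*(J + J)) = 1 - 1/(2*J)/4 = 1 - 1/(8*J))
o(q) = 2*q
(K(-221) + A(158))*(-28279 + o(214)) = (-136*(-221) + (-⅛ + 158)/158)*(-28279 + 2*214) = (30056 + (1/158)*(1263/8))*(-28279 + 428) = (30056 + 1263/1264)*(-27851) = (37992047/1264)*(-27851) = -1058116500997/1264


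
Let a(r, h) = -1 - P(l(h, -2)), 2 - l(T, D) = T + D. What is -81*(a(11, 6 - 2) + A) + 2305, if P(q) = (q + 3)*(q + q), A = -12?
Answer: 3358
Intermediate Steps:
l(T, D) = 2 - D - T (l(T, D) = 2 - (T + D) = 2 - (D + T) = 2 + (-D - T) = 2 - D - T)
P(q) = 2*q*(3 + q) (P(q) = (3 + q)*(2*q) = 2*q*(3 + q))
a(r, h) = -1 - 2*(4 - h)*(7 - h) (a(r, h) = -1 - 2*(2 - 1*(-2) - h)*(3 + (2 - 1*(-2) - h)) = -1 - 2*(2 + 2 - h)*(3 + (2 + 2 - h)) = -1 - 2*(4 - h)*(3 + (4 - h)) = -1 - 2*(4 - h)*(7 - h))
-81*(a(11, 6 - 2) + A) + 2305 = -81*((-57 - 2*(6 - 2)² + 22*(6 - 2)) - 12) + 2305 = -81*((-57 - 2*4² + 22*4) - 12) + 2305 = -81*((-57 - 2*16 + 88) - 12) + 2305 = -81*((-57 - 32 + 88) - 12) + 2305 = -81*(-1 - 12) + 2305 = -81*(-13) + 2305 = 1053 + 2305 = 3358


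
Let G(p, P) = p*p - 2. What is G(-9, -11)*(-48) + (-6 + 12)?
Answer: -3786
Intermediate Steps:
G(p, P) = -2 + p² (G(p, P) = p² - 2 = -2 + p²)
G(-9, -11)*(-48) + (-6 + 12) = (-2 + (-9)²)*(-48) + (-6 + 12) = (-2 + 81)*(-48) + 6 = 79*(-48) + 6 = -3792 + 6 = -3786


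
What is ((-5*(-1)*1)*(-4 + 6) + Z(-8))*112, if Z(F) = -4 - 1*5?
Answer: 112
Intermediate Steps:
Z(F) = -9 (Z(F) = -4 - 5 = -9)
((-5*(-1)*1)*(-4 + 6) + Z(-8))*112 = ((-5*(-1)*1)*(-4 + 6) - 9)*112 = ((5*1)*2 - 9)*112 = (5*2 - 9)*112 = (10 - 9)*112 = 1*112 = 112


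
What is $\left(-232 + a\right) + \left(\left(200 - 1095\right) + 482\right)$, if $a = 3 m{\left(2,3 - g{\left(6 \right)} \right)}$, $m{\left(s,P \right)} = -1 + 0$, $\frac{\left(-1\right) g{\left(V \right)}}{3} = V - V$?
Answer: $-648$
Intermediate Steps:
$g{\left(V \right)} = 0$ ($g{\left(V \right)} = - 3 \left(V - V\right) = \left(-3\right) 0 = 0$)
$m{\left(s,P \right)} = -1$
$a = -3$ ($a = 3 \left(-1\right) = -3$)
$\left(-232 + a\right) + \left(\left(200 - 1095\right) + 482\right) = \left(-232 - 3\right) + \left(\left(200 - 1095\right) + 482\right) = -235 + \left(-895 + 482\right) = -235 - 413 = -648$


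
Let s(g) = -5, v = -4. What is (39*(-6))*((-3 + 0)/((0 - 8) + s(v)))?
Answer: -54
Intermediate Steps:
(39*(-6))*((-3 + 0)/((0 - 8) + s(v))) = (39*(-6))*((-3 + 0)/((0 - 8) - 5)) = -(-702)/(-8 - 5) = -(-702)/(-13) = -(-702)*(-1)/13 = -234*3/13 = -54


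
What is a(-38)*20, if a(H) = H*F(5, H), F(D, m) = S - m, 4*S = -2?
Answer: -28500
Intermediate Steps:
S = -1/2 (S = (1/4)*(-2) = -1/2 ≈ -0.50000)
F(D, m) = -1/2 - m
a(H) = H*(-1/2 - H)
a(-38)*20 = -1*(-38)*(1/2 - 38)*20 = -1*(-38)*(-75/2)*20 = -1425*20 = -28500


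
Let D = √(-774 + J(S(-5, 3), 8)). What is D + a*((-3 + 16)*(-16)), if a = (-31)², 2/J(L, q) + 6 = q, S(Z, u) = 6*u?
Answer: -199888 + I*√773 ≈ -1.9989e+5 + 27.803*I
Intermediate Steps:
J(L, q) = 2/(-6 + q)
D = I*√773 (D = √(-774 + 2/(-6 + 8)) = √(-774 + 2/2) = √(-774 + 2*(½)) = √(-774 + 1) = √(-773) = I*√773 ≈ 27.803*I)
a = 961
D + a*((-3 + 16)*(-16)) = I*√773 + 961*((-3 + 16)*(-16)) = I*√773 + 961*(13*(-16)) = I*√773 + 961*(-208) = I*√773 - 199888 = -199888 + I*√773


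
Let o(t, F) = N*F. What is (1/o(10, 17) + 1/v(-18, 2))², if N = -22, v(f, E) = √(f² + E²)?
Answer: 35051/11469832 - √82/30668 ≈ 0.0027607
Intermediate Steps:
v(f, E) = √(E² + f²)
o(t, F) = -22*F
(1/o(10, 17) + 1/v(-18, 2))² = (1/(-22*17) + 1/(√(2² + (-18)²)))² = (1/(-374) + 1/(√(4 + 324)))² = (-1/374 + 1/(√328))² = (-1/374 + 1/(2*√82))² = (-1/374 + √82/164)²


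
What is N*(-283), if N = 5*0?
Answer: 0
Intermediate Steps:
N = 0
N*(-283) = 0*(-283) = 0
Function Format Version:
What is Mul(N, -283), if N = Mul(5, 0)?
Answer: 0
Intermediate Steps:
N = 0
Mul(N, -283) = Mul(0, -283) = 0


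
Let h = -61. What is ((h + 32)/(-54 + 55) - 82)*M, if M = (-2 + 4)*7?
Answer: -1554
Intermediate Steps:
M = 14 (M = 2*7 = 14)
((h + 32)/(-54 + 55) - 82)*M = ((-61 + 32)/(-54 + 55) - 82)*14 = (-29/1 - 82)*14 = (-29*1 - 82)*14 = (-29 - 82)*14 = -111*14 = -1554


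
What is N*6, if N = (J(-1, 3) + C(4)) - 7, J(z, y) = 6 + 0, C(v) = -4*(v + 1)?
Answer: -126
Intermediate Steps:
C(v) = -4 - 4*v (C(v) = -4*(1 + v) = -4 - 4*v)
J(z, y) = 6
N = -21 (N = (6 + (-4 - 4*4)) - 7 = (6 + (-4 - 16)) - 7 = (6 - 20) - 7 = -14 - 7 = -21)
N*6 = -21*6 = -126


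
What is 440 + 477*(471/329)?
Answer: 369427/329 ≈ 1122.9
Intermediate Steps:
440 + 477*(471/329) = 440 + 224667/329 = 369427/329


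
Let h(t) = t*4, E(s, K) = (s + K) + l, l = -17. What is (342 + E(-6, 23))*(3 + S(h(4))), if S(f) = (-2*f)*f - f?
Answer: -179550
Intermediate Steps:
E(s, K) = -17 + K + s (E(s, K) = (s + K) - 17 = (K + s) - 17 = -17 + K + s)
h(t) = 4*t
S(f) = -f - 2*f² (S(f) = -2*f² - f = -f - 2*f²)
(342 + E(-6, 23))*(3 + S(h(4))) = (342 + (-17 + 23 - 6))*(3 - 4*4*(1 + 2*(4*4))) = (342 + 0)*(3 - 1*16*(1 + 2*16)) = 342*(3 - 1*16*(1 + 32)) = 342*(3 - 1*16*33) = 342*(3 - 528) = 342*(-525) = -179550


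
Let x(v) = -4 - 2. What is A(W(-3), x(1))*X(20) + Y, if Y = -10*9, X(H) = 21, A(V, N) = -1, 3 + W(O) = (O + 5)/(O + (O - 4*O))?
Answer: -111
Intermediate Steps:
x(v) = -6
W(O) = -3 - (5 + O)/(2*O) (W(O) = -3 + (O + 5)/(O + (O - 4*O)) = -3 + (5 + O)/(O - 3*O) = -3 + (5 + O)/((-2*O)) = -3 + (5 + O)*(-1/(2*O)) = -3 - (5 + O)/(2*O))
Y = -90
A(W(-3), x(1))*X(20) + Y = -1*21 - 90 = -21 - 90 = -111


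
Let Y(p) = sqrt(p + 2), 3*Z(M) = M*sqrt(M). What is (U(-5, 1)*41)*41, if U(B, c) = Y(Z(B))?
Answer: 1681*sqrt(18 - 15*I*sqrt(5))/3 ≈ 2966.7 - 1774.8*I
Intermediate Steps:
Z(M) = M**(3/2)/3 (Z(M) = (M*sqrt(M))/3 = M**(3/2)/3)
Y(p) = sqrt(2 + p)
U(B, c) = sqrt(2 + B**(3/2)/3)
(U(-5, 1)*41)*41 = ((sqrt(18 + 3*(-5)**(3/2))/3)*41)*41 = ((sqrt(18 + 3*(-5*I*sqrt(5)))/3)*41)*41 = ((sqrt(18 - 15*I*sqrt(5))/3)*41)*41 = (41*sqrt(18 - 15*I*sqrt(5))/3)*41 = 1681*sqrt(18 - 15*I*sqrt(5))/3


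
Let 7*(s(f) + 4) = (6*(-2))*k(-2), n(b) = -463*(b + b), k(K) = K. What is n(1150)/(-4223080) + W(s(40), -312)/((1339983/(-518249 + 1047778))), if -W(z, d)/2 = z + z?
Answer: 4604479733/3985109442 ≈ 1.1554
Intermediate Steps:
n(b) = -926*b
s(f) = -4/7 (s(f) = -4 + ((6*(-2))*(-2))/7 = -4 + (-12*(-2))/7 = -4 + (⅐)*24 = -4 + 24/7 = -4/7)
W(z, d) = -4*z (W(z, d) = -2*(z + z) = -4*z)
n(1150)/(-4223080) + W(s(40), -312)/((1339983/(-518249 + 1047778))) = -926*1150/(-4223080) + (-4*(-4/7))/((1339983/(-518249 + 1047778))) = -1064900*(-1/4223080) + 16/(7*((1339983/529529))) = 53245/211154 + 16/(7*((1339983*(1/529529)))) = 53245/211154 + 16/(7*(1339983/529529)) = 53245/211154 + (16/7)*(529529/1339983) = 53245/211154 + 1210352/1339983 = 4604479733/3985109442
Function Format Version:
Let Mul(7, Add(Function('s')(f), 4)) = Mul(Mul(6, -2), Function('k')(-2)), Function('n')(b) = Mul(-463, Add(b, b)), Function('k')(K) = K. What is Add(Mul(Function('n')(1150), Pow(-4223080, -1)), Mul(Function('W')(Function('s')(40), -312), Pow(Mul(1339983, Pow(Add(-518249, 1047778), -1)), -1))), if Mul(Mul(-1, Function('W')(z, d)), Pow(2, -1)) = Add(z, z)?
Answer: Rational(4604479733, 3985109442) ≈ 1.1554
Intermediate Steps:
Function('n')(b) = Mul(-926, b) (Function('n')(b) = Mul(-463, Mul(2, b)) = Mul(-926, b))
Function('s')(f) = Rational(-4, 7) (Function('s')(f) = Add(-4, Mul(Rational(1, 7), Mul(Mul(6, -2), -2))) = Add(-4, Mul(Rational(1, 7), Mul(-12, -2))) = Add(-4, Mul(Rational(1, 7), 24)) = Add(-4, Rational(24, 7)) = Rational(-4, 7))
Function('W')(z, d) = Mul(-4, z) (Function('W')(z, d) = Mul(-2, Add(z, z)) = Mul(-2, Mul(2, z)) = Mul(-4, z))
Add(Mul(Function('n')(1150), Pow(-4223080, -1)), Mul(Function('W')(Function('s')(40), -312), Pow(Mul(1339983, Pow(Add(-518249, 1047778), -1)), -1))) = Add(Mul(Mul(-926, 1150), Pow(-4223080, -1)), Mul(Mul(-4, Rational(-4, 7)), Pow(Mul(1339983, Pow(Add(-518249, 1047778), -1)), -1))) = Add(Mul(-1064900, Rational(-1, 4223080)), Mul(Rational(16, 7), Pow(Mul(1339983, Pow(529529, -1)), -1))) = Add(Rational(53245, 211154), Mul(Rational(16, 7), Pow(Mul(1339983, Rational(1, 529529)), -1))) = Add(Rational(53245, 211154), Mul(Rational(16, 7), Pow(Rational(1339983, 529529), -1))) = Add(Rational(53245, 211154), Mul(Rational(16, 7), Rational(529529, 1339983))) = Add(Rational(53245, 211154), Rational(1210352, 1339983)) = Rational(4604479733, 3985109442)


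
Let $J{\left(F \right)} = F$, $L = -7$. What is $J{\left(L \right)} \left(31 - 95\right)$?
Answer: $448$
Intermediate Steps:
$J{\left(L \right)} \left(31 - 95\right) = - 7 \left(31 - 95\right) = \left(-7\right) \left(-64\right) = 448$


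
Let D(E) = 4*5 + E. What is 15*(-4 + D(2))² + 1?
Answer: 4861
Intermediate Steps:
D(E) = 20 + E
15*(-4 + D(2))² + 1 = 15*(-4 + (20 + 2))² + 1 = 15*(-4 + 22)² + 1 = 15*18² + 1 = 15*324 + 1 = 4860 + 1 = 4861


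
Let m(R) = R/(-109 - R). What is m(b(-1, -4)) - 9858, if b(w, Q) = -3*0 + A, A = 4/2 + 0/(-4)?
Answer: -1094240/111 ≈ -9858.0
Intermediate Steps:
A = 2 (A = 4*(½) + 0*(-¼) = 2 + 0 = 2)
b(w, Q) = 2 (b(w, Q) = -3*0 + 2 = 0 + 2 = 2)
m(b(-1, -4)) - 9858 = -1*2/(109 + 2) - 9858 = -1*2/111 - 9858 = -1*2*1/111 - 9858 = -2/111 - 9858 = -1094240/111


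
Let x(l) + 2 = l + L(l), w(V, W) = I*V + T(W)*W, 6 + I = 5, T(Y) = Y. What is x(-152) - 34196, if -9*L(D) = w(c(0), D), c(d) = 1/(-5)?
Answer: -553757/15 ≈ -36917.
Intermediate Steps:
I = -1 (I = -6 + 5 = -1)
c(d) = -⅕
w(V, W) = W² - V (w(V, W) = -V + W*W = -V + W² = W² - V)
L(D) = -1/45 - D²/9 (L(D) = -(D² - 1*(-⅕))/9 = -(D² + ⅕)/9 = -(⅕ + D²)/9 = -1/45 - D²/9)
x(l) = -91/45 + l - l²/9 (x(l) = -2 + (l + (-1/45 - l²/9)) = -2 + (-1/45 + l - l²/9) = -91/45 + l - l²/9)
x(-152) - 34196 = (-91/45 - 152 - ⅑*(-152)²) - 34196 = (-91/45 - 152 - ⅑*23104) - 34196 = (-91/45 - 152 - 23104/9) - 34196 = -40817/15 - 34196 = -553757/15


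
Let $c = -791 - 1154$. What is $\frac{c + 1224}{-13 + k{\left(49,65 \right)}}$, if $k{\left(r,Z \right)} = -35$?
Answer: $\frac{721}{48} \approx 15.021$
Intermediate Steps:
$c = -1945$ ($c = -791 - 1154 = -1945$)
$\frac{c + 1224}{-13 + k{\left(49,65 \right)}} = \frac{-1945 + 1224}{-13 - 35} = - \frac{721}{-48} = \left(-721\right) \left(- \frac{1}{48}\right) = \frac{721}{48}$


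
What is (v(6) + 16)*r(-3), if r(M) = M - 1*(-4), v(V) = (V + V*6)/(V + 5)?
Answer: 218/11 ≈ 19.818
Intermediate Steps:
v(V) = 7*V/(5 + V) (v(V) = (V + 6*V)/(5 + V) = (7*V)/(5 + V) = 7*V/(5 + V))
r(M) = 4 + M (r(M) = M + 4 = 4 + M)
(v(6) + 16)*r(-3) = (7*6/(5 + 6) + 16)*(4 - 3) = (7*6/11 + 16)*1 = (7*6*(1/11) + 16)*1 = (42/11 + 16)*1 = (218/11)*1 = 218/11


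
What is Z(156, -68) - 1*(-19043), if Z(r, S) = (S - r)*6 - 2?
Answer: 17697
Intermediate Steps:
Z(r, S) = -2 - 6*r + 6*S (Z(r, S) = (-6*r + 6*S) - 2 = -2 - 6*r + 6*S)
Z(156, -68) - 1*(-19043) = (-2 - 6*156 + 6*(-68)) - 1*(-19043) = (-2 - 936 - 408) + 19043 = -1346 + 19043 = 17697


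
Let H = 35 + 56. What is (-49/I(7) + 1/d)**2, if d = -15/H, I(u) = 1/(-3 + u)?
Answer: 9186961/225 ≈ 40831.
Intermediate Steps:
H = 91
d = -15/91 ≈ -0.16484
(-49/I(7) + 1/d)**2 = (-49/(1/(-3 + 7)) + 1/(-15/91))**2 = (-49/(1/4) + 1*(-91/15))**2 = (-49/1/4 - 91/15)**2 = (-49*4 - 91/15)**2 = (-196 - 91/15)**2 = (-3031/15)**2 = 9186961/225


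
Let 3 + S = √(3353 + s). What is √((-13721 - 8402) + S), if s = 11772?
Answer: √(-22126 + 55*√5) ≈ 148.33*I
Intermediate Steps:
S = -3 + 55*√5 (S = -3 + √(3353 + 11772) = -3 + √15125 = -3 + 55*√5 ≈ 119.98)
√((-13721 - 8402) + S) = √((-13721 - 8402) + (-3 + 55*√5)) = √(-22123 + (-3 + 55*√5)) = √(-22126 + 55*√5)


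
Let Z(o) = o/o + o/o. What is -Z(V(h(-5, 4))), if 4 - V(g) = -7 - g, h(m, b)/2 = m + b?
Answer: -2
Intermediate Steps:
h(m, b) = 2*b + 2*m (h(m, b) = 2*(m + b) = 2*(b + m) = 2*b + 2*m)
V(g) = 11 + g (V(g) = 4 - (-7 - g) = 4 + (7 + g) = 11 + g)
Z(o) = 2 (Z(o) = 1 + 1 = 2)
-Z(V(h(-5, 4))) = -1*2 = -2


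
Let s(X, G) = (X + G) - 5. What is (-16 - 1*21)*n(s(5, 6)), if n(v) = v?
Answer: -222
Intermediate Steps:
s(X, G) = -5 + G + X (s(X, G) = (G + X) - 5 = -5 + G + X)
(-16 - 1*21)*n(s(5, 6)) = (-16 - 1*21)*(-5 + 6 + 5) = (-16 - 21)*6 = -37*6 = -222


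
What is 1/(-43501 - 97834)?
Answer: -1/141335 ≈ -7.0754e-6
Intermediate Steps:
1/(-43501 - 97834) = 1/(-141335) = -1/141335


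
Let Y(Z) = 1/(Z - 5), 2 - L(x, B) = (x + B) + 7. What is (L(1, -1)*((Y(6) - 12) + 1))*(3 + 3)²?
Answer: 1800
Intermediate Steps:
L(x, B) = -5 - B - x (L(x, B) = 2 - ((x + B) + 7) = 2 - ((B + x) + 7) = 2 - (7 + B + x) = 2 + (-7 - B - x) = -5 - B - x)
Y(Z) = 1/(-5 + Z)
(L(1, -1)*((Y(6) - 12) + 1))*(3 + 3)² = ((-5 - 1*(-1) - 1*1)*((1/(-5 + 6) - 12) + 1))*(3 + 3)² = ((-5 + 1 - 1)*((1/1 - 12) + 1))*6² = -5*((1 - 12) + 1)*36 = -5*(-11 + 1)*36 = -5*(-10)*36 = 50*36 = 1800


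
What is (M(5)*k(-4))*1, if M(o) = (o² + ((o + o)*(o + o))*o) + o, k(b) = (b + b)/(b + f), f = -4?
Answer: 530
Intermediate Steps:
k(b) = 2*b/(-4 + b) (k(b) = (b + b)/(b - 4) = (2*b)/(-4 + b) = 2*b/(-4 + b))
M(o) = o + o² + 4*o³ (M(o) = (o² + ((2*o)*(2*o))*o) + o = (o² + (4*o²)*o) + o = (o² + 4*o³) + o = o + o² + 4*o³)
(M(5)*k(-4))*1 = ((5*(1 + 5 + 4*5²))*(2*(-4)/(-4 - 4)))*1 = ((5*(1 + 5 + 4*25))*(2*(-4)/(-8)))*1 = ((5*(1 + 5 + 100))*(2*(-4)*(-⅛)))*1 = ((5*106)*1)*1 = (530*1)*1 = 530*1 = 530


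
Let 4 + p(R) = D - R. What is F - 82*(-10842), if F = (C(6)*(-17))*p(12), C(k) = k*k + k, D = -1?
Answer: 901182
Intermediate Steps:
p(R) = -5 - R (p(R) = -4 + (-1 - R) = -5 - R)
C(k) = k + k**2 (C(k) = k**2 + k = k + k**2)
F = 12138 (F = ((6*(1 + 6))*(-17))*(-5 - 1*12) = ((6*7)*(-17))*(-5 - 12) = (42*(-17))*(-17) = -714*(-17) = 12138)
F - 82*(-10842) = 12138 - 82*(-10842) = 12138 + 889044 = 901182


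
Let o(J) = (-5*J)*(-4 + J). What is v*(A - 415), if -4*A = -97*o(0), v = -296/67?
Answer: 122840/67 ≈ 1833.4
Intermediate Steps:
v = -296/67 (v = -296*1/67 = -296/67 ≈ -4.4179)
o(J) = -5*J*(-4 + J)
A = 0 (A = -(-97)*5*0*(4 - 1*0)/4 = -(-97)*5*0*(4 + 0)/4 = -(-97)*5*0*4/4 = -(-97)*0/4 = -¼*0 = 0)
v*(A - 415) = -296*(0 - 415)/67 = -296/67*(-415) = 122840/67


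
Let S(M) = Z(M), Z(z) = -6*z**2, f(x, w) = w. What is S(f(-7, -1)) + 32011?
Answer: 32005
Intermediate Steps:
S(M) = -6*M**2
S(f(-7, -1)) + 32011 = -6*(-1)**2 + 32011 = -6*1 + 32011 = -6 + 32011 = 32005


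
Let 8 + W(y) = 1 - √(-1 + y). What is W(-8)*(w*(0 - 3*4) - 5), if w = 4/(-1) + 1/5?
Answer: -1421/5 - 609*I/5 ≈ -284.2 - 121.8*I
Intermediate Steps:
w = -19/5 (w = 4*(-1) + 1*(⅕) = -4 + ⅕ = -19/5 ≈ -3.8000)
W(y) = -7 - √(-1 + y) (W(y) = -8 + (1 - √(-1 + y)) = -7 - √(-1 + y))
W(-8)*(w*(0 - 3*4) - 5) = (-7 - √(-1 - 8))*(-19*(0 - 3*4)/5 - 5) = (-7 - √(-9))*(-19*(0 - 12)/5 - 5) = (-7 - 3*I)*(-19/5*(-12) - 5) = (-7 - 3*I)*(228/5 - 5) = (-7 - 3*I)*(203/5) = -1421/5 - 609*I/5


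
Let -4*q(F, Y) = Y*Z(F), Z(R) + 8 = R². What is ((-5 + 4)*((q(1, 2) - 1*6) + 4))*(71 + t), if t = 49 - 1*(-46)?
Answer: -249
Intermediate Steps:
t = 95 (t = 49 + 46 = 95)
Z(R) = -8 + R²
q(F, Y) = -Y*(-8 + F²)/4
((-5 + 4)*((q(1, 2) - 1*6) + 4))*(71 + t) = ((-5 + 4)*(((¼)*2*(8 - 1*1²) - 1*6) + 4))*(71 + 95) = -(((¼)*2*(8 - 1*1) - 6) + 4)*166 = -(((¼)*2*(8 - 1) - 6) + 4)*166 = -(((¼)*2*7 - 6) + 4)*166 = -((7/2 - 6) + 4)*166 = -(-5/2 + 4)*166 = -1*3/2*166 = -3/2*166 = -249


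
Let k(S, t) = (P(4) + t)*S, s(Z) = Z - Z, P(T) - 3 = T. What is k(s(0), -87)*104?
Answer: 0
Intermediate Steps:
P(T) = 3 + T
s(Z) = 0
k(S, t) = S*(7 + t) (k(S, t) = ((3 + 4) + t)*S = (7 + t)*S = S*(7 + t))
k(s(0), -87)*104 = (0*(7 - 87))*104 = (0*(-80))*104 = 0*104 = 0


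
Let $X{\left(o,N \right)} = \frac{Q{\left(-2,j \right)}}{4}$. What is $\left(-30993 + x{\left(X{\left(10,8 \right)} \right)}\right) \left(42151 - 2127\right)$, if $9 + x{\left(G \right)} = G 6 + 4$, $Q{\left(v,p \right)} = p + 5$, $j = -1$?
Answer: $-1240423808$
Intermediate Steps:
$Q{\left(v,p \right)} = 5 + p$
$X{\left(o,N \right)} = 1$ ($X{\left(o,N \right)} = \frac{5 - 1}{4} = 4 \cdot \frac{1}{4} = 1$)
$x{\left(G \right)} = -5 + 6 G$ ($x{\left(G \right)} = -9 + \left(G 6 + 4\right) = -9 + \left(6 G + 4\right) = -9 + \left(4 + 6 G\right) = -5 + 6 G$)
$\left(-30993 + x{\left(X{\left(10,8 \right)} \right)}\right) \left(42151 - 2127\right) = \left(-30993 + \left(-5 + 6 \cdot 1\right)\right) \left(42151 - 2127\right) = \left(-30993 + \left(-5 + 6\right)\right) 40024 = \left(-30993 + 1\right) 40024 = \left(-30992\right) 40024 = -1240423808$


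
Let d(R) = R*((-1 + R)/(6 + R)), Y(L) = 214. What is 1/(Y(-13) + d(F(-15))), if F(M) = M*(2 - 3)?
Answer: 1/224 ≈ 0.0044643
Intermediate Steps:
F(M) = -M (F(M) = M*(-1) = -M)
d(R) = R*(-1 + R)/(6 + R) (d(R) = R*((-1 + R)/(6 + R)) = R*(-1 + R)/(6 + R))
1/(Y(-13) + d(F(-15))) = 1/(214 + (-1*(-15))*(-1 - 1*(-15))/(6 - 1*(-15))) = 1/(214 + 15*(-1 + 15)/(6 + 15)) = 1/(214 + 15*14/21) = 1/(214 + 15*(1/21)*14) = 1/(214 + 10) = 1/224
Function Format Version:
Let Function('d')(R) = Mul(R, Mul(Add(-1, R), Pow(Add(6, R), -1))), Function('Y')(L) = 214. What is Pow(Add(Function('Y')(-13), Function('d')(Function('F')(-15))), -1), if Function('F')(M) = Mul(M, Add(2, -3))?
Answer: Rational(1, 224) ≈ 0.0044643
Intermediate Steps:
Function('F')(M) = Mul(-1, M) (Function('F')(M) = Mul(M, -1) = Mul(-1, M))
Function('d')(R) = Mul(R, Pow(Add(6, R), -1), Add(-1, R)) (Function('d')(R) = Mul(R, Mul(Pow(Add(6, R), -1), Add(-1, R))) = Mul(R, Pow(Add(6, R), -1), Add(-1, R)))
Pow(Add(Function('Y')(-13), Function('d')(Function('F')(-15))), -1) = Pow(Add(214, Mul(Mul(-1, -15), Pow(Add(6, Mul(-1, -15)), -1), Add(-1, Mul(-1, -15)))), -1) = Pow(Add(214, Mul(15, Pow(Add(6, 15), -1), Add(-1, 15))), -1) = Pow(Add(214, Mul(15, Pow(21, -1), 14)), -1) = Pow(Add(214, Mul(15, Rational(1, 21), 14)), -1) = Pow(Add(214, 10), -1) = Pow(224, -1) = Rational(1, 224)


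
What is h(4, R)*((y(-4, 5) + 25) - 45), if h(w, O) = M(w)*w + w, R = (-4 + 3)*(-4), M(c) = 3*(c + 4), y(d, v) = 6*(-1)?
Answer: -2600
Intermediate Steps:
y(d, v) = -6
M(c) = 12 + 3*c (M(c) = 3*(4 + c) = 12 + 3*c)
R = 4 (R = -1*(-4) = 4)
h(w, O) = w + w*(12 + 3*w) (h(w, O) = (12 + 3*w)*w + w = w*(12 + 3*w) + w = w + w*(12 + 3*w))
h(4, R)*((y(-4, 5) + 25) - 45) = (4*(13 + 3*4))*((-6 + 25) - 45) = (4*(13 + 12))*(19 - 45) = (4*25)*(-26) = 100*(-26) = -2600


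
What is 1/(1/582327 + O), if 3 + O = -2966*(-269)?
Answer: 582327/464610179278 ≈ 1.2534e-6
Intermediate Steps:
O = 797851 (O = -3 - 2966*(-269) = -3 + 797854 = 797851)
1/(1/582327 + O) = 1/(1/582327 + 797851) = 1/(464610179278/582327) = 582327/464610179278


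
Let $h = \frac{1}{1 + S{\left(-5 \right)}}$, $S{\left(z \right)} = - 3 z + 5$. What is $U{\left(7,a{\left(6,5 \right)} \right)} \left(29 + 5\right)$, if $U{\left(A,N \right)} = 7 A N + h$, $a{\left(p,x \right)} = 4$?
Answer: $\frac{139978}{21} \approx 6665.6$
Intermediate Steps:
$S{\left(z \right)} = 5 - 3 z$
$h = \frac{1}{21}$ ($h = \frac{1}{1 + \left(5 - -15\right)} = \frac{1}{1 + \left(5 + 15\right)} = \frac{1}{1 + 20} = \frac{1}{21} \approx 0.047619$)
$U{\left(A,N \right)} = \frac{1}{21} + 7 A N$ ($U{\left(A,N \right)} = 7 A N + \frac{1}{21} = \frac{1}{21} + 7 A N$)
$U{\left(7,a{\left(6,5 \right)} \right)} \left(29 + 5\right) = \left(\frac{1}{21} + 7 \cdot 7 \cdot 4\right) \left(29 + 5\right) = \left(\frac{1}{21} + 196\right) 34 = \frac{4117}{21} \cdot 34 = \frac{139978}{21}$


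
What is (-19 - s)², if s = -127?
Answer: 11664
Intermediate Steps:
(-19 - s)² = (-19 - 1*(-127))² = (-19 + 127)² = 108² = 11664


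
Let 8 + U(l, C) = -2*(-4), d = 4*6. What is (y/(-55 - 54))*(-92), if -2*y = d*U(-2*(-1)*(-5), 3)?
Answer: 0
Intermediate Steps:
d = 24
U(l, C) = 0 (U(l, C) = -8 - 2*(-4) = -8 + 8 = 0)
y = 0 (y = -12*0 = -½*0 = 0)
(y/(-55 - 54))*(-92) = (0/(-55 - 54))*(-92) = (0/(-109))*(-92) = (0*(-1/109))*(-92) = 0*(-92) = 0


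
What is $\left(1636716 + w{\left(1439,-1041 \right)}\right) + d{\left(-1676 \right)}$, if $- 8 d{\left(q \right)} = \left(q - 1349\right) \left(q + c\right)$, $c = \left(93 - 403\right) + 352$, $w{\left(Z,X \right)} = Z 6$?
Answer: $\frac{4109975}{4} \approx 1.0275 \cdot 10^{6}$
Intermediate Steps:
$w{\left(Z,X \right)} = 6 Z$
$c = 42$ ($c = -310 + 352 = 42$)
$d{\left(q \right)} = - \frac{\left(-1349 + q\right) \left(42 + q\right)}{8}$ ($d{\left(q \right)} = - \frac{\left(q - 1349\right) \left(q + 42\right)}{8} = - \frac{\left(-1349 + q\right) \left(42 + q\right)}{8}$)
$\left(1636716 + w{\left(1439,-1041 \right)}\right) + d{\left(-1676 \right)} = \left(1636716 + 6 \cdot 1439\right) + \left(\frac{28329}{4} - \frac{\left(-1676\right)^{2}}{8} + \frac{1307}{8} \left(-1676\right)\right) = \left(1636716 + 8634\right) - \frac{2471425}{4} = 1645350 - \frac{2471425}{4} = \frac{4109975}{4}$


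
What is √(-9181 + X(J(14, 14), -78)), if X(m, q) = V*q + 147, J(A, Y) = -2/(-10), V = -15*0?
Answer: I*√9034 ≈ 95.047*I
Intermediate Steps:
V = 0
J(A, Y) = ⅕ (J(A, Y) = -2*(-⅒) = ⅕)
X(m, q) = 147 (X(m, q) = 0*q + 147 = 0 + 147 = 147)
√(-9181 + X(J(14, 14), -78)) = √(-9181 + 147) = √(-9034) = I*√9034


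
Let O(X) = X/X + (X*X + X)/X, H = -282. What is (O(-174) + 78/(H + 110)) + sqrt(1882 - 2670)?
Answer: -14831/86 + 2*I*sqrt(197) ≈ -172.45 + 28.071*I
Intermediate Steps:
O(X) = 1 + (X + X**2)/X (O(X) = 1 + (X**2 + X)/X = 1 + (X + X**2)/X)
(O(-174) + 78/(H + 110)) + sqrt(1882 - 2670) = ((2 - 174) + 78/(-282 + 110)) + sqrt(1882 - 2670) = (-172 + 78/(-172)) + sqrt(-788) = (-172 - 1/172*78) + 2*I*sqrt(197) = (-172 - 39/86) + 2*I*sqrt(197) = -14831/86 + 2*I*sqrt(197)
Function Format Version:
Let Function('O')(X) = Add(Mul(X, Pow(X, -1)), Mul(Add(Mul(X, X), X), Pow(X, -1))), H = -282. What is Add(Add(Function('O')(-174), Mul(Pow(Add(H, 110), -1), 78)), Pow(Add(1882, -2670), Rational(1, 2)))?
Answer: Add(Rational(-14831, 86), Mul(2, I, Pow(197, Rational(1, 2)))) ≈ Add(-172.45, Mul(28.071, I))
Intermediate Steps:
Function('O')(X) = Add(1, Mul(Pow(X, -1), Add(X, Pow(X, 2)))) (Function('O')(X) = Add(1, Mul(Add(Pow(X, 2), X), Pow(X, -1))) = Add(1, Mul(Add(X, Pow(X, 2)), Pow(X, -1))) = Add(1, Mul(Pow(X, -1), Add(X, Pow(X, 2)))))
Add(Add(Function('O')(-174), Mul(Pow(Add(H, 110), -1), 78)), Pow(Add(1882, -2670), Rational(1, 2))) = Add(Add(Add(2, -174), Mul(Pow(Add(-282, 110), -1), 78)), Pow(Add(1882, -2670), Rational(1, 2))) = Add(Add(-172, Mul(Pow(-172, -1), 78)), Pow(-788, Rational(1, 2))) = Add(Add(-172, Mul(Rational(-1, 172), 78)), Mul(2, I, Pow(197, Rational(1, 2)))) = Add(Add(-172, Rational(-39, 86)), Mul(2, I, Pow(197, Rational(1, 2)))) = Add(Rational(-14831, 86), Mul(2, I, Pow(197, Rational(1, 2))))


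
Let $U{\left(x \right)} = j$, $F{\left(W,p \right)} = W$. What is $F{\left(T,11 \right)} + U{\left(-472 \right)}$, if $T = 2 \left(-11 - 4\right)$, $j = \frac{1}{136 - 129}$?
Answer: $- \frac{209}{7} \approx -29.857$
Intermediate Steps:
$j = \frac{1}{7} \approx 0.14286$
$T = -30$ ($T = 2 \left(-15\right) = -30$)
$U{\left(x \right)} = \frac{1}{7}$
$F{\left(T,11 \right)} + U{\left(-472 \right)} = -30 + \frac{1}{7} = - \frac{209}{7}$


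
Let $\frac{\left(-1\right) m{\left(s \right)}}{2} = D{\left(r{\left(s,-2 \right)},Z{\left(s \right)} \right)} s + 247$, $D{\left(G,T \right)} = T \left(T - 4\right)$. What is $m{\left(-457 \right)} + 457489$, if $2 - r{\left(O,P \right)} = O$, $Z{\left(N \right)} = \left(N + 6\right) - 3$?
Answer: $190506843$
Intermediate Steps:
$Z{\left(N \right)} = 3 + N$ ($Z{\left(N \right)} = \left(6 + N\right) - 3 = 3 + N$)
$r{\left(O,P \right)} = 2 - O$
$D{\left(G,T \right)} = T \left(-4 + T\right)$
$m{\left(s \right)} = -494 - 2 s \left(-1 + s\right) \left(3 + s\right)$ ($m{\left(s \right)} = - 2 \left(\left(3 + s\right) \left(-4 + \left(3 + s\right)\right) s + 247\right) = - 2 \left(\left(3 + s\right) \left(-1 + s\right) s + 247\right) = - 2 \left(\left(-1 + s\right) \left(3 + s\right) s + 247\right) = - 2 \left(s \left(-1 + s\right) \left(3 + s\right) + 247\right) = - 2 \left(247 + s \left(-1 + s\right) \left(3 + s\right)\right) = -494 - 2 s \left(-1 + s\right) \left(3 + s\right)$)
$m{\left(-457 \right)} + 457489 = \left(-494 - - 914 \left(-1 - 457\right) \left(3 - 457\right)\right) + 457489 = \left(-494 - \left(-914\right) \left(-458\right) \left(-454\right)\right) + 457489 = \left(-494 + 190049848\right) + 457489 = 190049354 + 457489 = 190506843$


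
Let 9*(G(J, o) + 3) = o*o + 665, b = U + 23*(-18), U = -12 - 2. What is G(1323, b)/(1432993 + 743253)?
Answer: 30637/3264369 ≈ 0.0093853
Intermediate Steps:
U = -14
b = -428 (b = -14 + 23*(-18) = -14 - 414 = -428)
G(J, o) = 638/9 + o²/9 (G(J, o) = -3 + (o*o + 665)/9 = -3 + (o² + 665)/9 = -3 + (665 + o²)/9 = -3 + (665/9 + o²/9) = 638/9 + o²/9)
G(1323, b)/(1432993 + 743253) = (638/9 + (⅑)*(-428)²)/(1432993 + 743253) = (638/9 + (⅑)*183184)/2176246 = (638/9 + 183184/9)*(1/2176246) = (61274/3)*(1/2176246) = 30637/3264369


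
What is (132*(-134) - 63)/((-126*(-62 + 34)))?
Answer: -5917/1176 ≈ -5.0315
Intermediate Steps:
(132*(-134) - 63)/((-126*(-62 + 34))) = (-17688 - 63)/((-126*(-28))) = -17751/3528 = -17751*1/3528 = -5917/1176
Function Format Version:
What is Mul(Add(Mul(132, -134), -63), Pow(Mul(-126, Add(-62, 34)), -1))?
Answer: Rational(-5917, 1176) ≈ -5.0315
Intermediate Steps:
Mul(Add(Mul(132, -134), -63), Pow(Mul(-126, Add(-62, 34)), -1)) = Mul(Add(-17688, -63), Pow(Mul(-126, -28), -1)) = Mul(-17751, Pow(3528, -1)) = Mul(-17751, Rational(1, 3528)) = Rational(-5917, 1176)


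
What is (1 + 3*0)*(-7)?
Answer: -7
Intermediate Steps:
(1 + 3*0)*(-7) = (1 + 0)*(-7) = 1*(-7) = -7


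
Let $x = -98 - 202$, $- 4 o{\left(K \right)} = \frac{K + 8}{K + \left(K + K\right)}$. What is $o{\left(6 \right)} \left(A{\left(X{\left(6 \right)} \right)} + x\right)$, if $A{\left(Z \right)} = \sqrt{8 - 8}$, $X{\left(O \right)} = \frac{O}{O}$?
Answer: $\frac{175}{3} \approx 58.333$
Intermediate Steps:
$X{\left(O \right)} = 1$
$A{\left(Z \right)} = 0$ ($A{\left(Z \right)} = \sqrt{0} = 0$)
$o{\left(K \right)} = - \frac{8 + K}{12 K}$ ($o{\left(K \right)} = - \frac{\left(K + 8\right) \frac{1}{K + \left(K + K\right)}}{4} = - \frac{\left(8 + K\right) \frac{1}{K + 2 K}}{4} = - \frac{\left(8 + K\right) \frac{1}{3 K}}{4} = - \frac{\frac{1}{3} \frac{1}{K} \left(8 + K\right)}{4} = - \frac{8 + K}{12 K}$)
$x = -300$ ($x = -98 - 202 = -300$)
$o{\left(6 \right)} \left(A{\left(X{\left(6 \right)} \right)} + x\right) = \frac{-8 - 6}{12 \cdot 6} \left(0 - 300\right) = \frac{1}{12} \cdot \frac{1}{6} \left(-8 - 6\right) \left(-300\right) = \frac{1}{12} \cdot \frac{1}{6} \left(-14\right) \left(-300\right) = \left(- \frac{7}{36}\right) \left(-300\right) = \frac{175}{3}$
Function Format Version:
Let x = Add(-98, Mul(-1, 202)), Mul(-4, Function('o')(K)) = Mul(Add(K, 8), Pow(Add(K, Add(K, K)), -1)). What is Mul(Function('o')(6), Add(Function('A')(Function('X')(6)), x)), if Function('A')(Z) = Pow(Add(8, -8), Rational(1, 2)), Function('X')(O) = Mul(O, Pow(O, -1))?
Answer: Rational(175, 3) ≈ 58.333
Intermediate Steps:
Function('X')(O) = 1
Function('A')(Z) = 0 (Function('A')(Z) = Pow(0, Rational(1, 2)) = 0)
Function('o')(K) = Mul(Rational(-1, 12), Pow(K, -1), Add(8, K)) (Function('o')(K) = Mul(Rational(-1, 4), Mul(Add(K, 8), Pow(Add(K, Add(K, K)), -1))) = Mul(Rational(-1, 4), Mul(Add(8, K), Pow(Add(K, Mul(2, K)), -1))) = Mul(Rational(-1, 4), Mul(Add(8, K), Pow(Mul(3, K), -1))) = Mul(Rational(-1, 4), Mul(Add(8, K), Mul(Rational(1, 3), Pow(K, -1)))) = Mul(Rational(-1, 4), Mul(Rational(1, 3), Pow(K, -1), Add(8, K))) = Mul(Rational(-1, 12), Pow(K, -1), Add(8, K)))
x = -300 (x = Add(-98, -202) = -300)
Mul(Function('o')(6), Add(Function('A')(Function('X')(6)), x)) = Mul(Mul(Rational(1, 12), Pow(6, -1), Add(-8, Mul(-1, 6))), Add(0, -300)) = Mul(Mul(Rational(1, 12), Rational(1, 6), Add(-8, -6)), -300) = Mul(Mul(Rational(1, 12), Rational(1, 6), -14), -300) = Mul(Rational(-7, 36), -300) = Rational(175, 3)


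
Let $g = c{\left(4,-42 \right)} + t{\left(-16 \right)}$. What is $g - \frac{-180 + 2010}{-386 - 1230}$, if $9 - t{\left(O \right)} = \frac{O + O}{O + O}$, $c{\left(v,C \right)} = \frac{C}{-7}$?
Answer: $\frac{12227}{808} \approx 15.132$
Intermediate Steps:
$c{\left(v,C \right)} = - \frac{C}{7}$ ($c{\left(v,C \right)} = C \left(- \frac{1}{7}\right) = - \frac{C}{7}$)
$t{\left(O \right)} = 8$ ($t{\left(O \right)} = 9 - \frac{O + O}{O + O} = 9 - \frac{2 O}{2 O} = 9 - 2 O \frac{1}{2 O} = 9 - 1 = 8$)
$g = 14$ ($g = \left(- \frac{1}{7}\right) \left(-42\right) + 8 = 6 + 8 = 14$)
$g - \frac{-180 + 2010}{-386 - 1230} = 14 - \frac{-180 + 2010}{-386 - 1230} = 14 - \frac{1830}{-1616} = 14 - 1830 \left(- \frac{1}{1616}\right) = 14 - - \frac{915}{808} = 14 + \frac{915}{808} = \frac{12227}{808}$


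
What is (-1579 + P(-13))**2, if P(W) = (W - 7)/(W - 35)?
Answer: 358837249/144 ≈ 2.4919e+6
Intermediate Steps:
P(W) = (-7 + W)/(-35 + W)
(-1579 + P(-13))**2 = (-1579 + (-7 - 13)/(-35 - 13))**2 = (-1579 - 20/(-48))**2 = (-1579 - 1/48*(-20))**2 = (-1579 + 5/12)**2 = (-18943/12)**2 = 358837249/144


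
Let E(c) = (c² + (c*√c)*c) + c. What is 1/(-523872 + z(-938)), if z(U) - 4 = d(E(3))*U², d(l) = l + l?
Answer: -5148097/82100876948012 + 1979649*√3/41050438474006 ≈ 2.0823e-8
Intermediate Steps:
E(c) = c + c² + c^(5/2) (E(c) = (c² + c^(3/2)*c) + c = (c² + c^(5/2)) + c = c + c² + c^(5/2))
d(l) = 2*l
z(U) = 4 + U²*(24 + 18*√3) (z(U) = 4 + (2*(3 + 3² + 3^(5/2)))*U² = 4 + (2*(3 + 9 + 9*√3))*U² = 4 + (2*(12 + 9*√3))*U² = 4 + (24 + 18*√3)*U² = 4 + U²*(24 + 18*√3))
1/(-523872 + z(-938)) = 1/(-523872 + (4 + 6*(-938)²*(4 + 3*√3))) = 1/(-523872 + (4 + 6*879844*(4 + 3*√3))) = 1/(-523872 + (4 + (21116256 + 15837192*√3))) = 1/(-523872 + (21116260 + 15837192*√3)) = 1/(20592388 + 15837192*√3)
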